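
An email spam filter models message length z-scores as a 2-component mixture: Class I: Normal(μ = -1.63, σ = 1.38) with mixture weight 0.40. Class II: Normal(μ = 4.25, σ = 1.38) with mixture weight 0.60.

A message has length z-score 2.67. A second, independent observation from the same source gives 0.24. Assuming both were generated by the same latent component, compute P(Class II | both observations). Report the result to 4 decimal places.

The responsibility of component k is π_k f_k(x) divided by Σ_j π_j f_j(x).
Since both observations come from the same component, the likelihood for component k is f_k(x₁)·f_k(x₂).
  f_I = [0.00225283] × [0.115425] = 0.000260033
  f_II = [0.1501] × [0.00424145] = 0.000636643
Multiply by the mixture weights:
  π_I·f_I = 0.40 × 0.000260033 = 0.000104013
  π_II·f_II = 0.60 × 0.000636643 = 0.000381986
Denominator: 0.000104013 + 0.000381986 = 0.000485999
P(Class II | x₁, x₂) ≈ 0.7860

0.7860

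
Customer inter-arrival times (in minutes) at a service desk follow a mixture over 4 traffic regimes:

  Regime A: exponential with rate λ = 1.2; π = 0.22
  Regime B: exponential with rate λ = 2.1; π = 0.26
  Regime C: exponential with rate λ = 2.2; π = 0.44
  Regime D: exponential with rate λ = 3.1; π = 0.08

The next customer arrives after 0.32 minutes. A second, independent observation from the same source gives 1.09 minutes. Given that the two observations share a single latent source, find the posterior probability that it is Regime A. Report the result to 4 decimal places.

0.2614

Posterior ∝ prior × likelihood, so P(k | x) ∝ P(Z=k) f_k(x); normalise over all components.
Since both observations come from the same component, the likelihood for component k is f_k(x₁)·f_k(x₂).
  p_A = [1.2·e^(−1.2·0.32) = 1.2·e^(−0.3840) = 0.817358] × [0.324432] = 0.265177
  p_B = [2.1·e^(−2.1·0.32) = 2.1·e^(−0.6720) = 1.07244] × [0.212872] = 0.228293
  p_C = [2.2·e^(−2.2·0.32) = 2.2·e^(−0.7040) = 1.08813] × [0.199979] = 0.217602
  p_D = [3.1·e^(−3.1·0.32) = 3.1·e^(−0.9920) = 1.14959] × [0.105653] = 0.121457
Weight by the priors:
  P(Z=A)·p_A = 0.22 × 0.265177 = 0.058339
  P(Z=B)·p_B = 0.26 × 0.228293 = 0.0593562
  P(Z=C)·p_C = 0.44 × 0.217602 = 0.0957451
  P(Z=D)·p_D = 0.08 × 0.121457 = 0.00971655
Sum: 0.058339 + 0.0593562 + 0.0957451 + 0.00971655 = 0.223157
P(Regime A | data) = 0.058339 / 0.223157 ≈ 0.2614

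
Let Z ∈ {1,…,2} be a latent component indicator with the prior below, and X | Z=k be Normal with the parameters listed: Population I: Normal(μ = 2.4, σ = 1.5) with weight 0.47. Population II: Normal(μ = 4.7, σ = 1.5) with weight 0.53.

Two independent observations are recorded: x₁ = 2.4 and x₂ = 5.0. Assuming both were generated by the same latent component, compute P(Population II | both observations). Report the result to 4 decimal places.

P(component k | x) = w_k·f_k(x) / marginal(x), where marginal(x) = Σ_j w_j·f_j(x).
Since both observations come from the same component, the likelihood for component k is f_k(x₁)·f_k(x₂).
  f_I = [0.265962] × [0.0592123] = 0.0157482
  f_II = [0.0820883] × [0.260695] = 0.0214
Unnormalised posteriors:
  w_I·f_I = 0.47 × 0.0157482 = 0.00740165
  w_II·f_II = 0.53 × 0.0214 = 0.011342
Sum: 0.00740165 + 0.011342 = 0.0187437
Responsibility of Population II: 0.011342 / 0.0187437 ≈ 0.6051

0.6051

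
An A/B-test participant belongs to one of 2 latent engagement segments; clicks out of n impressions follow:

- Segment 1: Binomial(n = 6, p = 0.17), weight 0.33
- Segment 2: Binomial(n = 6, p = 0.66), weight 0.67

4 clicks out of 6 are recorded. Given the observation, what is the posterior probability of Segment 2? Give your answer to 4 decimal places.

0.9872

P(component k | x) = w_k·f_k(x) / marginal(x), where marginal(x) = Σ_j w_j·f_j(x).
Evaluate each component's likelihood at the observed value:
  f_1 = C(6,4)·0.17^4·0.83^2 = 15·0.00083521·0.6889 = 0.00863064
  f_2 = C(6,4)·0.66^4·0.34^2 = 15·0.189747·0.1156 = 0.329022
Prior × likelihood for each component:
  w_1·f_1 = 0.33 × 0.00863064 = 0.00284811
  w_2·f_2 = 0.67 × 0.329022 = 0.220445
Normaliser: 0.00284811 + 0.220445 = 0.223293
P(Segment 2 | x) = 0.220445 / 0.223293 ≈ 0.9872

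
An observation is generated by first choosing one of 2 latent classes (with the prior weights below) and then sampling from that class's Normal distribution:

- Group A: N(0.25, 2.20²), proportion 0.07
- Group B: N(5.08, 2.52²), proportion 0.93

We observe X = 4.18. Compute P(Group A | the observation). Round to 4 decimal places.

0.0183

Posterior ∝ prior × likelihood, so P(k | x) ∝ π_k f_k(x); normalise over all components.
Normal densities:
  p_A = 0.0367748
  p_B = 0.148529
Multiply by the mixture weights:
  π_A·p_A = 0.07 × 0.0367748 = 0.00257423
  π_B·p_B = 0.93 × 0.148529 = 0.138132
Denominator: 0.00257423 + 0.138132 = 0.140706
P(Group A | data) = 0.00257423 / 0.140706 ≈ 0.0183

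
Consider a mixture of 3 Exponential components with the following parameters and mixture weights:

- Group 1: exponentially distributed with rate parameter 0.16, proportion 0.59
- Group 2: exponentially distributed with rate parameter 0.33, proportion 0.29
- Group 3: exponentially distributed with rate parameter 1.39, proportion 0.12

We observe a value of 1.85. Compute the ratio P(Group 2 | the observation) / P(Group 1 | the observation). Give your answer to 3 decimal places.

0.740

Posterior odds = (P(Z=i) f_i(x)) / (P(Z=j) f_j(x)); the normalising sum cancels.
Exponential densities:
  L_1 = 0.16·e^(−0.16·1.85) = 0.16·e^(−0.2960) = 0.119006
  L_2 = 0.33·e^(−0.33·1.85) = 0.33·e^(−0.6105) = 0.179216
  L_3 = 1.39·e^(−1.39·1.85) = 1.39·e^(−2.5715) = 0.106225
Odds = (0.29/0.59) × (0.179216/0.119006) = 0.491525 × 1.50594 ≈ 0.740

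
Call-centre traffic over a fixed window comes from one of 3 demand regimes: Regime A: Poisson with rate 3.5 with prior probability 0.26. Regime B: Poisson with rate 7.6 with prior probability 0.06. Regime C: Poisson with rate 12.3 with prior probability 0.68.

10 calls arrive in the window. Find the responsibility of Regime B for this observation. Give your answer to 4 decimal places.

The responsibility of component k is P(Z=k) f_k(x) divided by Σ_j P(Z=j) f_j(x).
Poisson probabilities:
  p_A = e^(−3.5)·3.5^10/10! = 0.00229555
  p_B = e^(−7.6)·7.6^10/10! = 0.0886614
  p_C = e^(−12.3)·12.3^10/10! = 0.0994182
Weight by the priors:
  P(Z=A)·p_A = 0.26 × 0.00229555 = 0.000596843
  P(Z=B)·p_B = 0.06 × 0.0886614 = 0.00531969
  P(Z=C)·p_C = 0.68 × 0.0994182 = 0.0676044
Marginal: 0.000596843 + 0.00531969 + 0.0676044 = 0.0735209
P(Regime B | data) ≈ 0.0724

0.0724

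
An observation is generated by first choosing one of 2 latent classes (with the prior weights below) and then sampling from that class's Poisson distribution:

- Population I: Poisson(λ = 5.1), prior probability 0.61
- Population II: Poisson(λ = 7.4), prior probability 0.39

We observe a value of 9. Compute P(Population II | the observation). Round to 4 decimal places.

0.6463

Posterior ∝ prior × likelihood, so P(k | x) ∝ π_k f_k(x); normalise over all components.
Component likelihoods at x = 9:
  p_I = 0.0392163
  p_II = 0.112084
Unnormalised posteriors:
  π_I·p_I = 0.61 × 0.0392163 = 0.0239219
  π_II·p_II = 0.39 × 0.112084 = 0.0437127
Sum: 0.0239219 + 0.0437127 = 0.0676347
P(Population II | 9) ≈ 0.6463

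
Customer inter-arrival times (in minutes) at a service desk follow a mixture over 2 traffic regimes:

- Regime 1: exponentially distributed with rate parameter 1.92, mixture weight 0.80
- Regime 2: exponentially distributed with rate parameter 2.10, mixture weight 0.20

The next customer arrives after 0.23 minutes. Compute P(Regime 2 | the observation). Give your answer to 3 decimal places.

By Bayes' theorem, P(k | x) = π_k f_k(x) / Σ_j π_j f_j(x).
Component likelihoods at x = 0.23 minutes:
  p_1 = 1.92·e^(−1.92·0.23) = 1.92·e^(−0.4416) = 1.23457
  p_2 = 2.10·e^(−2.10·0.23) = 2.10·e^(−0.4830) = 1.29555
Multiply by the mixture weights:
  π_1·p_1 = 0.80 × 1.23457 = 0.987658
  π_2·p_2 = 0.20 × 1.29555 = 0.259111
Denominator: 0.987658 + 0.259111 = 1.24677
So the posterior for Regime 2 is 0.259111 / 1.24677 ≈ 0.208.

0.208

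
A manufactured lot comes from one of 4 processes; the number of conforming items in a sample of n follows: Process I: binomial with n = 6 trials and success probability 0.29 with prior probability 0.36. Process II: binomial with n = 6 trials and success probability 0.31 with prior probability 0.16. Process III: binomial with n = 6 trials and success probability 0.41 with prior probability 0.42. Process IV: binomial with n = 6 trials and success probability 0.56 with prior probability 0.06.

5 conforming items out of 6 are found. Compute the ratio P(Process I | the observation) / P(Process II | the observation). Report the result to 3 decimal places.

1.659

The posterior odds equal the prior odds times the likelihood ratio: (P(Z=i)/P(Z=j))·(f_i(x)/f_j(x)).
Evaluate each component's likelihood at the observed value:
  L_I = C(6,5)·0.29^5·0.71^1 = 6·0.00205111·0.71 = 0.00873775
  L_II = C(6,5)·0.31^5·0.69^1 = 6·0.00286292·0.69 = 0.0118525
  L_III = C(6,5)·0.41^5·0.59^1 = 6·0.0115856·0.59 = 0.0410131
  L_IV = C(6,5)·0.56^5·0.44^1 = 6·0.0550732·0.44 = 0.145393
Odds = (0.36/0.16) × (0.00873775/0.0118525) = 2.25 × 0.737209 ≈ 1.659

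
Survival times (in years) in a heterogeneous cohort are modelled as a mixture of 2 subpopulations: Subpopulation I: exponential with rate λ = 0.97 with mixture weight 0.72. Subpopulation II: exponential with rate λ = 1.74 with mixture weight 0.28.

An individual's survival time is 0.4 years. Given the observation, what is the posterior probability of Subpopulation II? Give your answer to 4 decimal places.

0.3389

P(component k | x) = P(Z=k)·f_k(x) / marginal(x), where marginal(x) = Σ_j P(Z=j)·f_j(x).
Component likelihoods at x = 0.4 years:
  f_I = 0.65806
  f_II = 0.867522
Unnormalised posteriors:
  P(Z=I)·f_I = 0.72 × 0.65806 = 0.473803
  P(Z=II)·f_II = 0.28 × 0.867522 = 0.242906
Evidence: 0.473803 + 0.242906 = 0.716709
P(Subpopulation II | data) = 0.242906 / 0.716709 ≈ 0.3389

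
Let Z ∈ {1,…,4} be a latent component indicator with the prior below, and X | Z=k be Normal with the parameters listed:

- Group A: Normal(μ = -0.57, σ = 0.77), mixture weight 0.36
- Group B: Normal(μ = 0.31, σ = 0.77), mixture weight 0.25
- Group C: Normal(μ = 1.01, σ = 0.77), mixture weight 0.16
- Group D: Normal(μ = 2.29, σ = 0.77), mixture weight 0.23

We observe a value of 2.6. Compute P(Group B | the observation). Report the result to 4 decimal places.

The responsibility of component k is w_k f_k(x) divided by Σ_j w_j f_j(x).
Evaluate each component's likelihood at the observed value:
  L_A = (1/(0.77·√(2π)))·exp(−(2.6−-0.57)²/(2·0.77²)) = 0.518107·exp(-8.47436) = 0.000108156
  L_B = (1/(0.77·√(2π)))·exp(−(2.6−0.31)²/(2·0.77²)) = 0.518107·exp(-4.42242) = 0.00621998
  L_C = (1/(0.77·√(2π)))·exp(−(2.6−1.01)²/(2·0.77²)) = 0.518107·exp(-2.13198) = 0.0614487
  L_D = (1/(0.77·√(2π)))·exp(−(2.6−2.29)²/(2·0.77²)) = 0.518107·exp(-0.08104) = 0.477775
Multiply by the mixture weights:
  w_A·L_A = 0.36 × 0.000108156 = 3.89361e-05
  w_B·L_B = 0.25 × 0.00621998 = 0.00155499
  w_C·L_C = 0.16 × 0.0614487 = 0.0098318
  w_D·L_D = 0.23 × 0.477775 = 0.109888
Marginal: 3.89361e-05 + 0.00155499 + 0.0098318 + 0.109888 = 0.121314
Responsibility of Group B: 0.00155499 / 0.121314 ≈ 0.0128

0.0128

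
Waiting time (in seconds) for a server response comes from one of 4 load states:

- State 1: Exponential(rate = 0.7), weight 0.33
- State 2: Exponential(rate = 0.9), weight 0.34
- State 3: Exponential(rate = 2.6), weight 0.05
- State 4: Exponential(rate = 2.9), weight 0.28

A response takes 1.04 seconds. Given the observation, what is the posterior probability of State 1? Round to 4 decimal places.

0.3983

The responsibility of component k is P(Z=k) f_k(x) divided by Σ_j P(Z=j) f_j(x).
Exponential densities:
  p_1 = 0.7·e^(−0.7·1.04) = 0.7·e^(−0.7280) = 0.338012
  p_2 = 0.9·e^(−0.9·1.04) = 0.9·e^(−0.9360) = 0.352974
  p_3 = 2.6·e^(−2.6·1.04) = 2.6·e^(−2.7040) = 0.174037
  p_4 = 2.9·e^(−2.9·1.04) = 2.9·e^(−3.0160) = 0.142091
Prior × likelihood for each component:
  P(Z=1)·p_1 = 0.33 × 0.338012 = 0.111544
  P(Z=2)·p_2 = 0.34 × 0.352974 = 0.120011
  P(Z=3)·p_3 = 0.05 × 0.174037 = 0.00870184
  P(Z=4)·p_4 = 0.28 × 0.142091 = 0.0397854
Sum: 0.111544 + 0.120011 + 0.00870184 + 0.0397854 = 0.280042
Responsibility of State 1: 0.111544 / 0.280042 ≈ 0.3983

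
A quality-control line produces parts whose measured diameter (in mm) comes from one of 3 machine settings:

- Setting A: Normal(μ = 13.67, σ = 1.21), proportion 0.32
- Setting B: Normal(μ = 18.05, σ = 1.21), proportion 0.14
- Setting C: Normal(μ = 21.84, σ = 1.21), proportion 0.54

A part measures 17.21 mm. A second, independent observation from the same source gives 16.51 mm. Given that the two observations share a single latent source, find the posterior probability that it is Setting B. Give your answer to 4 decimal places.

The responsibility of component k is P(Z=k) f_k(x) divided by Σ_j P(Z=j) f_j(x).
Since both observations come from the same component, the likelihood for component k is f_k(x₁)·f_k(x₂).
  f_A = [0.00456569] × [0.0209836] = 9.58046e-05
  f_B = [0.259104] × [0.146684] = 0.0380063
  f_C = [0.000218133] × [2.01685e-05] = 4.39942e-09
Unnormalised posteriors:
  P(Z=A)·f_A = 0.32 × 9.58046e-05 = 3.06575e-05
  P(Z=B)·f_B = 0.14 × 0.0380063 = 0.00532089
  P(Z=C)·f_C = 0.54 × 4.39942e-09 = 2.37569e-09
Normaliser: 3.06575e-05 + 0.00532089 + 2.37569e-09 = 0.00535155
Responsibility of Setting B: 0.00532089 / 0.00535155 ≈ 0.9943

0.9943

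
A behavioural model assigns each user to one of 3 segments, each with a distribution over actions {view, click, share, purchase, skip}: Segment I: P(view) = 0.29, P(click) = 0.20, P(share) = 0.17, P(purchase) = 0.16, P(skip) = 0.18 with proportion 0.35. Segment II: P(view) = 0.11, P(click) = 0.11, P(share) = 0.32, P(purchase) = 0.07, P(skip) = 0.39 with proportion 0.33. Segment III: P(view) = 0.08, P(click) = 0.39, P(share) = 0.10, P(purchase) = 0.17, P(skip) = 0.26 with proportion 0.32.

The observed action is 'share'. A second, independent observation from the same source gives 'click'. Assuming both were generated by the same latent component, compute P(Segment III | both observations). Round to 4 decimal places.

0.3467

Posterior ∝ prior × likelihood, so P(k | x) ∝ P(Z=k) f_k(x); normalise over all components.
Since both observations come from the same component, the likelihood for component k is f_k(x₁)·f_k(x₂).
  L_I = [P(share | comp) = 0.17] × [0.2] = 0.034
  L_II = [P(share | comp) = 0.32] × [0.11] = 0.0352
  L_III = [P(share | comp) = 0.10] × [0.39] = 0.039
Unnormalised posteriors:
  P(Z=I)·L_I = 0.35 × 0.034 = 0.0119
  P(Z=II)·L_II = 0.33 × 0.0352 = 0.011616
  P(Z=III)·L_III = 0.32 × 0.039 = 0.01248
Sum: 0.0119 + 0.011616 + 0.01248 = 0.035996
P(Segment III | x) ≈ 0.3467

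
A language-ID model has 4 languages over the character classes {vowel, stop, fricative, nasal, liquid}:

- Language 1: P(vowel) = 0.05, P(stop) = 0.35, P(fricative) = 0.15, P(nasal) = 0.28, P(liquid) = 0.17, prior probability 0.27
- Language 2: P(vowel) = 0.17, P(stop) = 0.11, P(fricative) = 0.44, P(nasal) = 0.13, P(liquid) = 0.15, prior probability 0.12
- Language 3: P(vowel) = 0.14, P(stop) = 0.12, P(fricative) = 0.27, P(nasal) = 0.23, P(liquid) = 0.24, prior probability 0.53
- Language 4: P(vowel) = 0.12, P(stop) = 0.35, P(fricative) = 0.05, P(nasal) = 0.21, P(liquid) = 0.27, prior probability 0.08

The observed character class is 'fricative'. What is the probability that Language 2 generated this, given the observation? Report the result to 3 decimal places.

0.220

The responsibility of component k is P(Z=k) f_k(x) divided by Σ_j P(Z=j) f_j(x).
Categorical probabilities:
  f_1 = 0.15
  f_2 = 0.44
  f_3 = 0.27
  f_4 = 0.05
Unnormalised posteriors:
  P(Z=1)·f_1 = 0.27 × 0.15 = 0.0405
  P(Z=2)·f_2 = 0.12 × 0.44 = 0.0528
  P(Z=3)·f_3 = 0.53 × 0.27 = 0.1431
  P(Z=4)·f_4 = 0.08 × 0.05 = 0.004
Sum: 0.0405 + 0.0528 + 0.1431 + 0.004 = 0.2404
So the posterior for Language 2 is 0.0528 / 0.2404 ≈ 0.220.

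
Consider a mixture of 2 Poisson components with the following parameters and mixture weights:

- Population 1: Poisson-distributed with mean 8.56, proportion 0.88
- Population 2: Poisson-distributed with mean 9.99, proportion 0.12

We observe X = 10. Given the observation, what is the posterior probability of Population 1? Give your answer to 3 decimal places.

0.867

The responsibility of component k is w_k f_k(x) divided by Σ_j w_j f_j(x).
Evaluate each component's likelihood at the observed value:
  f_1 = 0.111536
  f_2 = 0.125109
Unnormalised posteriors:
  w_1·f_1 = 0.88 × 0.111536 = 0.0981514
  w_2·f_2 = 0.12 × 0.125109 = 0.0150131
Sum: 0.0981514 + 0.0150131 = 0.113165
So the posterior for Population 1 is 0.0981514 / 0.113165 ≈ 0.867.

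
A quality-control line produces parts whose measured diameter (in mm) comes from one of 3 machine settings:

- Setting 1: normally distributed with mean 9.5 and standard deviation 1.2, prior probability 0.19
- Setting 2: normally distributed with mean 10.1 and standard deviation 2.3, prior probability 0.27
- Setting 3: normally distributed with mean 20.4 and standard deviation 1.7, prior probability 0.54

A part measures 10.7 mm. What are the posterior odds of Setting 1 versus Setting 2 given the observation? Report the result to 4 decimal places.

0.8464

Posterior odds = (w_i f_i(x)) / (w_j f_j(x)); the normalising sum cancels.
Normal densities:
  f_1 = (1/(1.2·√(2π)))·exp(−(10.7−9.5)²/(2·1.2²)) = 0.332452·exp(-0.50000) = 0.201642
  f_2 = (1/(2.3·√(2π)))·exp(−(10.7−10.1)²/(2·2.3²)) = 0.173453·exp(-0.03403) = 0.16765
  f_3 = (1/(1.7·√(2π)))·exp(−(10.7−20.4)²/(2·1.7²)) = 0.234672·exp(-16.27855) = 1.99884e-08
0.038312 / 0.0452656 ≈ 0.8464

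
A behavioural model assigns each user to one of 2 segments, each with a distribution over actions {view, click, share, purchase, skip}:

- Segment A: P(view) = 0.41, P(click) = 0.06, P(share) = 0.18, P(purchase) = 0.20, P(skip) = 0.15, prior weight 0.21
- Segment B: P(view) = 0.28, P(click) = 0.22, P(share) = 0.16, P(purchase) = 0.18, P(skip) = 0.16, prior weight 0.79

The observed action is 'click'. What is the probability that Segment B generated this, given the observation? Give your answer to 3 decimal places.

Apply Bayes' rule: the posterior for each component is proportional to its prior times its likelihood at x.
Component likelihoods at x = 'click':
  f_A = 0.06
  f_B = 0.22
Weight by the priors:
  P(Z=A)·f_A = 0.21 × 0.06 = 0.0126
  P(Z=B)·f_B = 0.79 × 0.22 = 0.1738
Marginal: 0.0126 + 0.1738 = 0.1864
P(Segment B | x) ≈ 0.932

0.932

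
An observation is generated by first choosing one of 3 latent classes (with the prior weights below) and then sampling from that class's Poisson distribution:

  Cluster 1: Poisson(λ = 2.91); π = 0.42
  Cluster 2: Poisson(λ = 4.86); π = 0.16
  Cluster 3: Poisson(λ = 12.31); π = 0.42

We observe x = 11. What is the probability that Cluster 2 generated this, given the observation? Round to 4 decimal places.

0.0232

Posterior ∝ prior × likelihood, so P(k | x) ∝ w_k f_k(x); normalise over all components.
Evaluate each component's likelihood at the observed value:
  L_1 = 0.00017293
  L_2 = 0.00693701
  L_3 = 0.11105
Prior × likelihood for each component:
  w_1·L_1 = 0.42 × 0.00017293 = 7.26306e-05
  w_2·L_2 = 0.16 × 0.00693701 = 0.00110992
  w_3·L_3 = 0.42 × 0.11105 = 0.0466409
Marginal: 7.26306e-05 + 0.00110992 + 0.0466409 = 0.0478235
Responsibility of Cluster 2: 0.00110992 / 0.0478235 ≈ 0.0232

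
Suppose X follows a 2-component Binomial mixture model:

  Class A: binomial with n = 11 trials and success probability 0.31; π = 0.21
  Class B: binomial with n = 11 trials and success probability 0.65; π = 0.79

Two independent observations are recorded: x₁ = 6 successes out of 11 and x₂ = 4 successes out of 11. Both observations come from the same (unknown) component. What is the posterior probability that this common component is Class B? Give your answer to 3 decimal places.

0.642

By Bayes' theorem, P(k | x) = P(Z=k) f_k(x) / Σ_j P(Z=j) f_j(x).
Since both observations come from the same component, the likelihood for component k is f_k(x₁)·f_k(x₂).
  f_A = [0.0641295] × [0.226936] = 0.0145533
  f_B = [0.183005] × [0.0379004] = 0.00693595
Prior × likelihood for each component:
  P(Z=A)·f_A = 0.21 × 0.0145533 = 0.0030562
  P(Z=B)·f_B = 0.79 × 0.00693595 = 0.0054794
Denominator: 0.0030562 + 0.0054794 = 0.0085356
P(Class B | x₁, x₂) = 0.0054794 / 0.0085356 ≈ 0.642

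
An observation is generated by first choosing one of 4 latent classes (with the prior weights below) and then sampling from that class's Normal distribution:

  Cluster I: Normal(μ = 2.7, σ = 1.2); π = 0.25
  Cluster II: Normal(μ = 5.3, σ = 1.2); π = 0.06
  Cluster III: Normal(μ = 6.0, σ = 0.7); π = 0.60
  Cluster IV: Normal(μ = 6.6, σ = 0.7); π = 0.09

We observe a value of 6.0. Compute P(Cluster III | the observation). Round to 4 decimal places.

By Bayes' theorem, P(k | x) = π_k f_k(x) / Σ_j π_j f_j(x).
Evaluate each component's likelihood at the observed value:
  p_I = (1/(1.2·√(2π)))·exp(−(6.0−2.7)²/(2·1.2²)) = 0.332452·exp(-3.78125) = 0.00757797
  p_II = (1/(1.2·√(2π)))·exp(−(6.0−5.3)²/(2·1.2²)) = 0.332452·exp(-0.17014) = 0.280439
  p_III = (1/(0.7·√(2π)))·exp(−(6.0−6.0)²/(2·0.7²)) = 0.569918·exp(-0.00000) = 0.569918
  p_IV = (1/(0.7·√(2π)))·exp(−(6.0−6.6)²/(2·0.7²)) = 0.569918·exp(-0.36735) = 0.394707
Unnormalised posteriors:
  π_I·p_I = 0.25 × 0.00757797 = 0.00189449
  π_II·p_II = 0.06 × 0.280439 = 0.0168263
  π_III·p_III = 0.60 × 0.569918 = 0.341951
  π_IV·p_IV = 0.09 × 0.394707 = 0.0355237
Denominator: 0.00189449 + 0.0168263 + 0.341951 + 0.0355237 = 0.396195
P(Cluster III | data) = 0.341951 / 0.396195 ≈ 0.8631

0.8631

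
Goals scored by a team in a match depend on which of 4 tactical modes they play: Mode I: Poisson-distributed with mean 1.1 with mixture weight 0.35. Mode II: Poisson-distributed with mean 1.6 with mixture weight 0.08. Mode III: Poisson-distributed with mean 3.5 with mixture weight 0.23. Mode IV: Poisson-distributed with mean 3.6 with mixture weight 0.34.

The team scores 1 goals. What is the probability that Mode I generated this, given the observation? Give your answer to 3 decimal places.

By Bayes' theorem, P(k | x) = π_k f_k(x) / Σ_j π_j f_j(x).
Poisson probabilities:
  f_I = e^(−1.1)·1.1^1/1! = 0.366158
  f_II = e^(−1.6)·1.6^1/1! = 0.323034
  f_III = e^(−3.5)·3.5^1/1! = 0.105691
  f_IV = e^(−3.6)·3.6^1/1! = 0.0983654
Weight by the priors:
  π_I·f_I = 0.35 × 0.366158 = 0.128155
  π_II·f_II = 0.08 × 0.323034 = 0.0258428
  π_III·f_III = 0.23 × 0.105691 = 0.0243089
  π_IV·f_IV = 0.34 × 0.0983654 = 0.0334442
Normaliser: 0.128155 + 0.0258428 + 0.0243089 + 0.0334442 = 0.211751
P(Mode I | 1 goals) = 0.128155 / 0.211751 ≈ 0.605

0.605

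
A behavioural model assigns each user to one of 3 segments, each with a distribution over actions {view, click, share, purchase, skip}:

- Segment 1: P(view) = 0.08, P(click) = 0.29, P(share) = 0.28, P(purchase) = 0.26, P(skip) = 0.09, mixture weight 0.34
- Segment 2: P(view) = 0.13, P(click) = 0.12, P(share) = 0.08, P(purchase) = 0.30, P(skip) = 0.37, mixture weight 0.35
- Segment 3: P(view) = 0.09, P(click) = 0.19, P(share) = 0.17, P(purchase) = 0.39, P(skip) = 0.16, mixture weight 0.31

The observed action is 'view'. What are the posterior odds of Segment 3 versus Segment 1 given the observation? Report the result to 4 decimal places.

1.0257

Since P(k|x) ∝ π_k f_k(x), the posterior odds are π_i f_i(x) / (π_j f_j(x)).
Component likelihoods at x = 'view':
  p_1 = P(view | comp) = 0.08
  p_2 = P(view | comp) = 0.13
  p_3 = P(view | comp) = 0.09
Odds = (0.31/0.34) × (0.09/0.08) = 0.911765 × 1.125 ≈ 1.0257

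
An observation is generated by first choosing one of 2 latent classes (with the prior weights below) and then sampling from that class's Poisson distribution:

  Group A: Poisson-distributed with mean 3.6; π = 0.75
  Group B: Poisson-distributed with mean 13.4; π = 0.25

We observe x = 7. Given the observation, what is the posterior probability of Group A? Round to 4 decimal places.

0.8453

Posterior ∝ prior × likelihood, so P(k | x) ∝ π_k f_k(x); normalise over all components.
Evaluate each component's likelihood at the observed value:
  f_A = e^(−3.6)·3.6^7/7! = 0.0424841
  f_B = e^(−13.4)·13.4^7/7! = 0.0233215
Unnormalised posteriors:
  π_A·f_A = 0.75 × 0.0424841 = 0.0318631
  π_B·f_B = 0.25 × 0.0233215 = 0.00583038
Sum: 0.0318631 + 0.00583038 = 0.0376935
P(Group A | data) = 0.0318631 / 0.0376935 ≈ 0.8453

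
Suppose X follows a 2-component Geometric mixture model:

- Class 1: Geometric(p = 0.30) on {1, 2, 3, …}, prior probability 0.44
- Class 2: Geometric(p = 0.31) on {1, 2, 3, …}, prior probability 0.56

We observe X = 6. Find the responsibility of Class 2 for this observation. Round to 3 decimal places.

0.550

By Bayes' theorem, P(k | x) = P(Z=k) f_k(x) / Σ_j P(Z=j) f_j(x).
Component likelihoods at x = 6:
  p_1 = 0.050421
  p_2 = 0.048485
Unnormalised posteriors:
  P(Z=1)·p_1 = 0.44 × 0.050421 = 0.0221852
  P(Z=2)·p_2 = 0.56 × 0.048485 = 0.0271516
Denominator: 0.0221852 + 0.0271516 = 0.0493368
So the posterior for Class 2 is 0.0271516 / 0.0493368 ≈ 0.550.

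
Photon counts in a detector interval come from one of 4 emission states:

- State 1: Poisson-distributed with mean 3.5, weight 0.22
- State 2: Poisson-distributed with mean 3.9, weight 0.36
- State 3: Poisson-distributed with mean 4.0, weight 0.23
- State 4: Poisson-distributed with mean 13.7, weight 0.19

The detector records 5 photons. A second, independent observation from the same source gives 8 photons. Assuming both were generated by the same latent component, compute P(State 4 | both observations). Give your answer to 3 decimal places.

Posterior ∝ prior × likelihood, so P(k | x) ∝ π_k f_k(x); normalise over all components.
Since both observations come from the same component, the likelihood for component k is f_k(x₁)·f_k(x₂).
  f_1 = [0.132169] × [0.0168653] = 0.00222906
  f_2 = [0.152193] × [0.0268688] = 0.00408923
  f_3 = [0.156293] × [0.0297702] = 0.00465288
  f_4 = [0.00451427] × [0.0345469] = 0.000155954
Weight by the priors:
  π_1·f_1 = 0.22 × 0.00222906 = 0.000490393
  π_2·f_2 = 0.36 × 0.00408923 = 0.00147212
  π_3·f_3 = 0.23 × 0.00465288 = 0.00107016
  π_4·f_4 = 0.19 × 0.000155954 = 2.96313e-05
Sum: 0.000490393 + 0.00147212 + 0.00107016 + 2.96313e-05 = 0.00306231
P(State 4 | x₁, x₂) = 2.96313e-05 / 0.00306231 ≈ 0.010

0.010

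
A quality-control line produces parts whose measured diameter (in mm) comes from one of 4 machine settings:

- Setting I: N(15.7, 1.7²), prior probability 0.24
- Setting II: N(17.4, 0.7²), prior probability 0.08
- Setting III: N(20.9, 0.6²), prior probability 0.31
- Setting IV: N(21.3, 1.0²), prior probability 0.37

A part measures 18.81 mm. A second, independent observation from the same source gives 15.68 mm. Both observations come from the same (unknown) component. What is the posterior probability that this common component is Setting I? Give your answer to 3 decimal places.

By Bayes' theorem, P(k | x) = w_k f_k(x) / Σ_j w_j f_j(x).
Since both observations come from the same component, the likelihood for component k is f_k(x₁)·f_k(x₂).
  p_I = [(1/(1.7·√(2π)))·exp(−(18.81−15.7)²/(2·1.7²)) = 0.234672·exp(-1.67337) = 0.0440275] × [0.234656] = 0.0103313
  p_II = [(1/(0.7·√(2π)))·exp(−(18.81−17.4)²/(2·0.7²)) = 0.569918·exp(-2.02867) = 0.0749498] × [0.0278467] = 0.00208711
  p_III = [(1/(0.6·√(2π)))·exp(−(18.81−20.9)²/(2·0.6²)) = 0.664904·exp(-6.06681) = 0.00154162] × [2.43716e-17] = 3.75719e-20
  p_IV = [(1/(1.0·√(2π)))·exp(−(18.81−21.3)²/(2·1.0²)) = 0.398942·exp(-3.10005) = 0.0179711] × [5.52643e-08] = 9.93162e-10
Prior × likelihood for each component:
  w_I·p_I = 0.24 × 0.0103313 = 0.00247951
  w_II·p_II = 0.08 × 0.00208711 = 0.000166969
  w_III·p_III = 0.31 × 3.75719e-20 = 1.16473e-20
  w_IV·p_IV = 0.37 × 9.93162e-10 = 3.6747e-10
Marginal: 0.00247951 + 0.000166969 + 1.16473e-20 + 3.6747e-10 = 0.00264648
Responsibility of Setting I: 0.00247951 / 0.00264648 ≈ 0.937

0.937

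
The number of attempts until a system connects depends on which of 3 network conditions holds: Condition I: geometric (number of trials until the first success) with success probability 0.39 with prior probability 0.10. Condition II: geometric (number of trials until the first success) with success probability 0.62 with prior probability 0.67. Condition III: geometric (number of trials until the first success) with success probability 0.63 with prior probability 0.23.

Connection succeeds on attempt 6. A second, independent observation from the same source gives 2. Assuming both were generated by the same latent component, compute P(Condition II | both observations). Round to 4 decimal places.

The responsibility of component k is π_k f_k(x) divided by Σ_j π_j f_j(x).
Since both observations come from the same component, the likelihood for component k is f_k(x₁)·f_k(x₂).
  p_I = [0.0329393] × [0.2379] = 0.00783625
  p_II = [0.00491258] × [0.2356] = 0.0011574
  p_III = [0.00436867] × [0.2331] = 0.00101834
Weight by the priors:
  π_I·p_I = 0.10 × 0.00783625 = 0.000783625
  π_II·p_II = 0.67 × 0.0011574 = 0.000775461
  π_III·p_III = 0.23 × 0.00101834 = 0.000234217
Marginal: 0.000783625 + 0.000775461 + 0.000234217 = 0.0017933
P(Condition II | x₁, x₂) = 0.000775461 / 0.0017933 ≈ 0.4324

0.4324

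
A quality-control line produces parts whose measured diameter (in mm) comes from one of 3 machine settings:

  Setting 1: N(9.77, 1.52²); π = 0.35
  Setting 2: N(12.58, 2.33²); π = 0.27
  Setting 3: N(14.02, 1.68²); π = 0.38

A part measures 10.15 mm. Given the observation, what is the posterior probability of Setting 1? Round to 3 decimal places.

Posterior ∝ prior × likelihood, so P(k | x) ∝ π_k f_k(x); normalise over all components.
Normal densities:
  f_1 = (1/(1.52·√(2π)))·exp(−(10.15−9.77)²/(2·1.52²)) = 0.262462·exp(-0.03125) = 0.254387
  f_2 = (1/(2.33·√(2π)))·exp(−(10.15−12.58)²/(2·2.33²)) = 0.171220·exp(-0.54384) = 0.0993957
  f_3 = (1/(1.68·√(2π)))·exp(−(10.15−14.02)²/(2·1.68²)) = 0.237466·exp(-2.65322) = 0.0167233
Prior × likelihood for each component:
  π_1·f_1 = 0.35 × 0.254387 = 0.0890354
  π_2·f_2 = 0.27 × 0.0993957 = 0.0268368
  π_3·f_3 = 0.38 × 0.0167233 = 0.00635485
Marginal: 0.0890354 + 0.0268368 + 0.00635485 = 0.122227
Responsibility of Setting 1: 0.0890354 / 0.122227 ≈ 0.728

0.728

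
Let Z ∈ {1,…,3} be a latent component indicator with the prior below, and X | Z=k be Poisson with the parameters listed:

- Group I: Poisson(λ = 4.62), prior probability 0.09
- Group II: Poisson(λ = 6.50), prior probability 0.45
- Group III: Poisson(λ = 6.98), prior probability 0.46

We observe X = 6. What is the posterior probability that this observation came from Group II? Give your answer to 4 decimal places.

0.4675

By Bayes' theorem, P(k | x) = π_k f_k(x) / Σ_j π_j f_j(x).
Component likelihoods at x = 6:
  f_I = 0.13307
  f_II = 0.157483
  f_III = 0.149425
Multiply by the mixture weights:
  π_I·f_I = 0.09 × 0.13307 = 0.0119763
  π_II·f_II = 0.45 × 0.157483 = 0.0708673
  π_III·f_III = 0.46 × 0.149425 = 0.0687357
Evidence: 0.0119763 + 0.0708673 + 0.0687357 = 0.151579
Responsibility of Group II: 0.0708673 / 0.151579 ≈ 0.4675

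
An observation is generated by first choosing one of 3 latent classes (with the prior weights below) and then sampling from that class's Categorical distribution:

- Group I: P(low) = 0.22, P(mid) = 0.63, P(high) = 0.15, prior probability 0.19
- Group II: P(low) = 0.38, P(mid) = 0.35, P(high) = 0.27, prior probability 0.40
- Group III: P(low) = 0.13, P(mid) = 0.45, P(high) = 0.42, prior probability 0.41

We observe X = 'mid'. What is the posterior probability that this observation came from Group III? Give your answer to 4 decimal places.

P(component k | x) = P(Z=k)·f_k(x) / marginal(x), where marginal(x) = Σ_j P(Z=j)·f_j(x).
Categorical probabilities:
  L_I = 0.63
  L_II = 0.35
  L_III = 0.45
Unnormalised posteriors:
  P(Z=I)·L_I = 0.19 × 0.63 = 0.1197
  P(Z=II)·L_II = 0.40 × 0.35 = 0.14
  P(Z=III)·L_III = 0.41 × 0.45 = 0.1845
Sum: 0.1197 + 0.14 + 0.1845 = 0.4442
P(Group III | x) = 0.1845 / 0.4442 ≈ 0.4154

0.4154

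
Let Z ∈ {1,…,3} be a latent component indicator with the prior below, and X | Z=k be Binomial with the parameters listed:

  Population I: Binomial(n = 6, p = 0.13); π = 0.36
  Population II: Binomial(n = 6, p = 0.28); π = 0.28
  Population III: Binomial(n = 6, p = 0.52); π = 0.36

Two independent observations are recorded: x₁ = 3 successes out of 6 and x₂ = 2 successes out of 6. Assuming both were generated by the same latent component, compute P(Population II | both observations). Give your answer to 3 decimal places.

By Bayes' theorem, P(k | x) = π_k f_k(x) / Σ_j π_j f_j(x).
Since both observations come from the same component, the likelihood for component k is f_k(x₁)·f_k(x₂).
  f_I = [C(6,3)·0.13^3·0.87^3 = 20·0.002197·0.658503 = 0.0289346] × [0.14523] = 0.00420216
  f_II = [C(6,3)·0.28^3·0.72^3 = 20·0.021952·0.373248 = 0.163871] × [0.316037] = 0.0517892
  f_III = [C(6,3)·0.52^3·0.48^3 = 20·0.140608·0.110592 = 0.311002] × [0.215309] = 0.0669617
Prior × likelihood for each component:
  π_I·f_I = 0.36 × 0.00420216 = 0.00151278
  π_II·f_II = 0.28 × 0.0517892 = 0.014501
  π_III·f_III = 0.36 × 0.0669617 = 0.0241062
Denominator: 0.00151278 + 0.014501 + 0.0241062 = 0.04012
P(Population II | x) ≈ 0.361

0.361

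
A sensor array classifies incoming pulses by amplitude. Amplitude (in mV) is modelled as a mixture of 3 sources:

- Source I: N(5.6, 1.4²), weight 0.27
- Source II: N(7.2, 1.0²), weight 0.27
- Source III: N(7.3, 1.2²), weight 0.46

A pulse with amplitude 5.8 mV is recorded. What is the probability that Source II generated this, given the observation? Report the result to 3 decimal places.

0.217

The responsibility of component k is w_k f_k(x) divided by Σ_j w_j f_j(x).
Evaluate each component's likelihood at the observed value:
  f_I = (1/(1.4·√(2π)))·exp(−(5.8−5.6)²/(2·1.4²)) = 0.284959·exp(-0.01020) = 0.282066
  f_II = (1/(1.0·√(2π)))·exp(−(5.8−7.2)²/(2·1.0²)) = 0.398942·exp(-0.98000) = 0.149727
  f_III = (1/(1.2·√(2π)))·exp(−(5.8−7.3)²/(2·1.2²)) = 0.332452·exp(-0.78125) = 0.152208
Prior × likelihood for each component:
  w_I·f_I = 0.27 × 0.282066 = 0.0761578
  w_II·f_II = 0.27 × 0.149727 = 0.0404264
  w_III·f_III = 0.46 × 0.152208 = 0.0700155
Marginal: 0.0761578 + 0.0404264 + 0.0700155 = 0.1866
Responsibility of Source II: 0.0404264 / 0.1866 ≈ 0.217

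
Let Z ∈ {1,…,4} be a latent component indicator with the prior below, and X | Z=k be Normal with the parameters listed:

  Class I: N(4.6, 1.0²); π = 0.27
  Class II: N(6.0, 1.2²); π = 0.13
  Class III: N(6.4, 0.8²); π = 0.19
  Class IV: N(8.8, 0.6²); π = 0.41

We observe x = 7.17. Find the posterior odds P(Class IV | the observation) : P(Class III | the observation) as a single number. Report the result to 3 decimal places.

Only the two components matter; the odds are (π_i f_i(x)) / (π_j f_j(x)).
Evaluate each component's likelihood at the observed value:
  f_I = 0.0146782
  f_II = 0.206682
  f_III = 0.3138
  f_IV = 0.0166017
0.00680669 / 0.0596221 ≈ 0.114

0.114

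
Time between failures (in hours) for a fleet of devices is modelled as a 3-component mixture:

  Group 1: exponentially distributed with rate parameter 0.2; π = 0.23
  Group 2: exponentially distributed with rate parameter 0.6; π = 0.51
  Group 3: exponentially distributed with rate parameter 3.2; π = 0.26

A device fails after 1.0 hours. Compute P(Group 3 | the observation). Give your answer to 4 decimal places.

0.1416

Apply Bayes' rule: the posterior for each component is proportional to its prior times its likelihood at x.
Exponential densities:
  p_1 = 0.2·e^(−0.2·1.0) = 0.2·e^(−0.2000) = 0.163746
  p_2 = 0.6·e^(−0.6·1.0) = 0.6·e^(−0.6000) = 0.329287
  p_3 = 3.2·e^(−3.2·1.0) = 3.2·e^(−3.2000) = 0.130439
Multiply by the mixture weights:
  P(Z=1)·p_1 = 0.23 × 0.163746 = 0.0376616
  P(Z=2)·p_2 = 0.51 × 0.329287 = 0.167936
  P(Z=3)·p_3 = 0.26 × 0.130439 = 0.0339142
Sum: 0.0376616 + 0.167936 + 0.0339142 = 0.239512
P(Group 3 | x) = 0.0339142 / 0.239512 ≈ 0.1416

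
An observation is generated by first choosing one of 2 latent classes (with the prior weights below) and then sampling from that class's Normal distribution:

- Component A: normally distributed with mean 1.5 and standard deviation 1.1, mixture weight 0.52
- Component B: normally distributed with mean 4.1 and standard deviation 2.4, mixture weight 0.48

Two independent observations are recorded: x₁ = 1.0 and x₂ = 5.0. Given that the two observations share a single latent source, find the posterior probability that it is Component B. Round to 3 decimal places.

0.932

P(component k | x) = w_k·f_k(x) / marginal(x), where marginal(x) = Σ_j w_j·f_j(x).
Since both observations come from the same component, the likelihood for component k is f_k(x₁)·f_k(x₂).
  p_A = [0.327079] × [0.00229681] = 0.000751239
  p_B = [0.0721788] × [0.15494] = 0.0111834
Weight by the priors:
  w_A·p_A = 0.52 × 0.000751239 = 0.000390644
  w_B·p_B = 0.48 × 0.0111834 = 0.00536801
Evidence: 0.000390644 + 0.00536801 = 0.00575866
P(Component B | x₁, x₂) ≈ 0.932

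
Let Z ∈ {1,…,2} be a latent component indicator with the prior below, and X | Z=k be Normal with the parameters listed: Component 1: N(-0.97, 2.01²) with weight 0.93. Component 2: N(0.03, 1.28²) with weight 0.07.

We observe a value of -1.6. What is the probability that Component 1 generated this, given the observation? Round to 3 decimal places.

Posterior ∝ prior × likelihood, so P(k | x) ∝ P(Z=k) f_k(x); normalise over all components.
Evaluate each component's likelihood at the observed value:
  f_1 = (1/(2.01·√(2π)))·exp(−(-1.6−-0.97)²/(2·2.01²)) = 0.198479·exp(-0.04912) = 0.188965
  f_2 = (1/(1.28·√(2π)))·exp(−(-1.6−0.03)²/(2·1.28²)) = 0.311674·exp(-0.81082) = 0.138537
Multiply by the mixture weights:
  P(Z=1)·f_1 = 0.93 × 0.188965 = 0.175737
  P(Z=2)·f_2 = 0.07 × 0.138537 = 0.00969757
Evidence: 0.175737 + 0.00969757 = 0.185435
P(Component 1 | the observation) ≈ 0.948

0.948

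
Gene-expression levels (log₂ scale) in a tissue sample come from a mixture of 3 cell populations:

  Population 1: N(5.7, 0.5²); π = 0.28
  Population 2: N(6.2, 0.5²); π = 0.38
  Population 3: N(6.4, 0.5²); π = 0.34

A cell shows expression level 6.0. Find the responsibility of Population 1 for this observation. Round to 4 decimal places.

P(component k | x) = P(Z=k)·f_k(x) / marginal(x), where marginal(x) = Σ_j P(Z=j)·f_j(x).
Normal densities:
  f_1 = 0.666449
  f_2 = 0.73654
  f_3 = 0.579383
Multiply by the mixture weights:
  P(Z=1)·f_1 = 0.28 × 0.666449 = 0.186606
  P(Z=2)·f_2 = 0.38 × 0.73654 = 0.279885
  P(Z=3)·f_3 = 0.34 × 0.579383 = 0.19699
Normaliser: 0.186606 + 0.279885 + 0.19699 = 0.663481
So the posterior for Population 1 is 0.186606 / 0.663481 ≈ 0.2813.

0.2813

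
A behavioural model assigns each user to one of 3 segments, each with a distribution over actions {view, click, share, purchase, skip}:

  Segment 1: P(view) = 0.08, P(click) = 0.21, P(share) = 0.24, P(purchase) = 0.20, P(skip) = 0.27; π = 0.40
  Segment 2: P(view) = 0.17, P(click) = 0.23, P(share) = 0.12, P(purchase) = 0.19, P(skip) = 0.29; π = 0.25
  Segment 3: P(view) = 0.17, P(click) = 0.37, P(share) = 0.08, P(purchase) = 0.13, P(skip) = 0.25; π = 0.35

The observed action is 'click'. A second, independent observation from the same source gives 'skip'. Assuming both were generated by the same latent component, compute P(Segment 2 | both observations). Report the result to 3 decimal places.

0.232

The responsibility of component k is π_k f_k(x) divided by Σ_j π_j f_j(x).
Since both observations come from the same component, the likelihood for component k is f_k(x₁)·f_k(x₂).
  f_1 = [P(click | comp) = 0.21] × [0.27] = 0.0567
  f_2 = [P(click | comp) = 0.23] × [0.29] = 0.0667
  f_3 = [P(click | comp) = 0.37] × [0.25] = 0.0925
Prior × likelihood for each component:
  π_1·f_1 = 0.40 × 0.0567 = 0.02268
  π_2·f_2 = 0.25 × 0.0667 = 0.016675
  π_3·f_3 = 0.35 × 0.0925 = 0.032375
Denominator: 0.02268 + 0.016675 + 0.032375 = 0.07173
P(Segment 2 | x₁,x₂) = 0.016675 / 0.07173 ≈ 0.232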